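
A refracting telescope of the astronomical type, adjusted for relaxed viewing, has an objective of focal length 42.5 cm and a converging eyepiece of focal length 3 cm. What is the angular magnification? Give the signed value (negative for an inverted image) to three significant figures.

M = -f_obj/f_eye = -42.5/(3) = -14.167.

-14.2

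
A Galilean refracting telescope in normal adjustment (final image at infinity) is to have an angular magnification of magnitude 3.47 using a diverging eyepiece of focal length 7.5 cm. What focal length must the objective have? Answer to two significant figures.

|M| = f_obj/|f_eye|, so f_obj = |M| x |f_eye| = 3.47 x 7.5 = 26.025 cm.

26 cm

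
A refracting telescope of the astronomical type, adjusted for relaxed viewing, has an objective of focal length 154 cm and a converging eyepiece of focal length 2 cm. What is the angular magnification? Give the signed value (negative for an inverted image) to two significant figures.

-77

M = -f_obj/f_eye = -154/(2) = -77.000.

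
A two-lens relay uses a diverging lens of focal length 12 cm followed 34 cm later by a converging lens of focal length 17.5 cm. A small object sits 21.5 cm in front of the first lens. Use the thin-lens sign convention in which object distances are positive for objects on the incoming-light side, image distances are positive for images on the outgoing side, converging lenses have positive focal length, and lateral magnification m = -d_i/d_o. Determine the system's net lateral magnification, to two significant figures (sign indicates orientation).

First lens: d_i1 = 1/(1/(-12) - 1/21.5) = -7.701 cm.
m_1 = -(-7.701)/21.5 = 0.3582.
With d_i1 < 0 the first image is virtual and lies on the object side; the object distance for lens 2 is d_o2 = 34 - (-7.701) = 41.701 cm.
Second lens: d_i2 = 1/(1/17.5 - 1/(41.701)) = 30.154 cm.
m_2 = -(30.154)/(41.701) = -0.7231.
Total m = m_1 x m_2 = (0.3582)(-0.7231) = -0.2590.

-0.26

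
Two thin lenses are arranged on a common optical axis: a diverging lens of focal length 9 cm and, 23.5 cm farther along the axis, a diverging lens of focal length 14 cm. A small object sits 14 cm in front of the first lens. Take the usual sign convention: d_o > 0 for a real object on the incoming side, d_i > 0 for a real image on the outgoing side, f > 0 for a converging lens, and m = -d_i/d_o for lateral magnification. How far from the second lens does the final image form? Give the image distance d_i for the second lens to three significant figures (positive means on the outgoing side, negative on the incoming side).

Lens 1: 1/d_i1 = 1/f_1 - 1/d_o1 = 1/(-9) - 1/14 = -0.18254 cm^-1, so d_i1 = -5.478 cm.
With d_i1 < 0 the first image is virtual and lies on the object side; the object distance for lens 2 is d_o2 = 23.5 - (-5.478) = 28.978 cm.
Lens 2: 1/d_i2 = 1/f_2 - 1/d_o2 = 1/(-14) - 1/(28.978) = -0.10594 cm^-1, so d_i2 = -9.440 cm.

-9.44 cm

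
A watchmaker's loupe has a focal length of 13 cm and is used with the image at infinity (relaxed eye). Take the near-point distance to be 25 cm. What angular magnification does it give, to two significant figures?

M = D/f = 25/13 = 1.923.

1.9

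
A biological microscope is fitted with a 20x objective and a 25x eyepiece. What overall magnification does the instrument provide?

The overall magnification of a compound microscope is the product of the objective and eyepiece magnifications:
M = M_obj x M_eye = 20 x 25 = 500.

500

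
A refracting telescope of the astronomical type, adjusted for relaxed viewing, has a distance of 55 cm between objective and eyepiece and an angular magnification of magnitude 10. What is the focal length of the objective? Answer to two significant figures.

In normal adjustment the tube length equals f_obj + f_eye and |M| = f_obj/f_eye.
So f_obj = 10 f_eye and 10 f_eye + f_eye = 55 cm, giving f_eye = 55/11 = 5.000 cm and f_obj = 50.000 cm.

50 cm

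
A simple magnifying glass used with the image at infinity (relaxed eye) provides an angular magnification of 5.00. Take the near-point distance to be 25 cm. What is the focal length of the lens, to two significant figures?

For the image at infinity, M = D/f.
f = D/M = 25/5.0 = 5.000 cm.

5.0 cm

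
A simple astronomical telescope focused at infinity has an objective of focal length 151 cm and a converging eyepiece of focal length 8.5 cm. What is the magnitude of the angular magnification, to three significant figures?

|M| = f_obj/|f_eye| = 151/8.5 = 17.765.

17.8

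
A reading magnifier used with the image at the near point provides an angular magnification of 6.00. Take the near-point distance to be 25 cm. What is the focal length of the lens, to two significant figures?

5.0 cm

For the image at the near point, M = 1 + D/f.
f = D/(M - 1) = 25/(6.0 - 1) = 5.000 cm.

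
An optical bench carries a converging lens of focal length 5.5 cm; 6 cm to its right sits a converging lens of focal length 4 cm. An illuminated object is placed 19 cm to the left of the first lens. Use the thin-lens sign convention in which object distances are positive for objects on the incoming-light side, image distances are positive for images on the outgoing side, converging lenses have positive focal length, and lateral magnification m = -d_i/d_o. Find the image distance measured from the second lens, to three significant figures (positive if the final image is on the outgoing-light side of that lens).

1.21 cm

Applying the thin-lens equation to the first lens, 1/5.5 = 1/19 + 1/d_i1, which gives d_i1 = 7.741 cm.
Since 7.741 cm > 6 cm, the first image lies past the second lens and serves as a virtual object: d_o2 = L - d_i1 = -1.741 cm.
Applying the thin-lens equation again with f_2 = 4 cm and d_o2 = -1.741 cm gives d_i2 = 1.213 cm.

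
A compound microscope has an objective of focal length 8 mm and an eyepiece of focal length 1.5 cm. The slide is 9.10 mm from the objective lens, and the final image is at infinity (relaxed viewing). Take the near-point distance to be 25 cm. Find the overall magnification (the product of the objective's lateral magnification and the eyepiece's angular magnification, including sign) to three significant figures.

Convert to cm: f_obj = 8 mm = 0.8 cm; d_o = 9.10 mm = 0.91 cm.
Objective: 1/d_i = 1/f_obj - 1/d_o = 1/0.8 - 1/0.91 = 0.15110 cm^-1, so d_i = 6.618 cm.
m_obj = -d_i/d_o = -6.618/0.91 = -7.273.
Eyepiece angular magnification (image at infinity): M_eye = D/f_e = 25/1.5 = 16.667.
Overall M = m_obj x M_eye = (-7.273)(16.667) = -121.21.

-121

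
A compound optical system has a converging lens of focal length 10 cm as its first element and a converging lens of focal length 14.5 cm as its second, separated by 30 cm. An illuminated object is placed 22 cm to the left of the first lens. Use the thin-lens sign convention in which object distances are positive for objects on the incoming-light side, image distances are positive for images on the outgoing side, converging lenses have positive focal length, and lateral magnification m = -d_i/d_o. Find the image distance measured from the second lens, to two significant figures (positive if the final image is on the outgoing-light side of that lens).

-60 cm

First lens: d_i1 = 1/(1/10 - 1/22) = 18.333 cm.
Object distance for lens 2: d_o2 = 30 - 18.333 = 11.667 cm.
Second lens: d_i2 = 1/(1/14.5 - 1/(11.667)) = -59.706 cm.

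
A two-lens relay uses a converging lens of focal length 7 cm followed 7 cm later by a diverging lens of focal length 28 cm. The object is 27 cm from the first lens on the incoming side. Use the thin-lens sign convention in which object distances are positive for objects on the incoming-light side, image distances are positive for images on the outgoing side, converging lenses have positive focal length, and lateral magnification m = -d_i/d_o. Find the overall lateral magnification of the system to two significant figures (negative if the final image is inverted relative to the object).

Lens 1: 1/d_i1 = 1/f_1 - 1/d_o1 = 1/7 - 1/27 = 0.10582 cm^-1, so d_i1 = 9.450 cm.
m_1 = -(9.450)/27 = -0.3500.
Since 9.450 cm > 7 cm, the first image lies past the second lens and serves as a virtual object: d_o2 = L - d_i1 = -2.450 cm.
Lens 2: 1/d_i2 = 1/f_2 - 1/d_o2 = 1/(-28) - 1/(-2.450) = 0.37245 cm^-1, so d_i2 = 2.685 cm.
m_2 = -(2.685)/(-2.450) = 1.0959.
Total m = m_1 x m_2 = (-0.3500)(1.0959) = -0.3836.

-0.38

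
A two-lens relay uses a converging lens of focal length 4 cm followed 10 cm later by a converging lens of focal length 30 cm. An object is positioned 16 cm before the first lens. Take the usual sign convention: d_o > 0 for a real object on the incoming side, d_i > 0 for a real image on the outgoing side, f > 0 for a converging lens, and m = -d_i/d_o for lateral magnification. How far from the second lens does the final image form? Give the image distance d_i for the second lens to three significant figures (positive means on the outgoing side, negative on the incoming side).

-5.53 cm

Applying the thin-lens equation to the first lens, 1/4 = 1/16 + 1/d_i1, which gives d_i1 = 5.333 cm.
That image sits 4.667 cm in front of the second lens, so d_o2 = 4.667 cm.
Applying the thin-lens equation again with f_2 = 30 cm and d_o2 = 4.667 cm gives d_i2 = -5.526 cm.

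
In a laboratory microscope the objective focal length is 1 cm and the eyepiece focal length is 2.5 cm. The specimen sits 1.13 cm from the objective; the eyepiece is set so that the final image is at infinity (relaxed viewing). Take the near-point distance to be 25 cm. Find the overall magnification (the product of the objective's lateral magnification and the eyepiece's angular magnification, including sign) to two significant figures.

-77

Objective: 1/d_i = 1/f_obj - 1/d_o = 1/1 - 1/1.13 = 0.11504 cm^-1, so d_i = 8.692 cm.
m_obj = -d_i/d_o = -8.692/1.13 = -7.692.
Eyepiece angular magnification (image at infinity): M_eye = D/f_e = 25/2.5 = 10.000.
Overall M = m_obj x M_eye = (-7.692)(10.000) = -76.92.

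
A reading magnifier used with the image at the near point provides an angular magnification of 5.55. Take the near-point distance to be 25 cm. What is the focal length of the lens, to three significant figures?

For the image at the near point, M = 1 + D/f.
f = D/(M - 1) = 25/(5.55 - 1) = 5.495 cm.

5.49 cm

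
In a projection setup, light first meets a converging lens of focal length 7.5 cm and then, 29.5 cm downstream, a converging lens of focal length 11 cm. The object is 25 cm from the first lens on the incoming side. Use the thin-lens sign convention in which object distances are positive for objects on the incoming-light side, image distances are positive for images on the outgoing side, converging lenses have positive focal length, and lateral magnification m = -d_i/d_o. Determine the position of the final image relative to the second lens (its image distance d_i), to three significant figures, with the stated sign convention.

26.5 cm

Lens 1: 1/d_i1 = 1/f_1 - 1/d_o1 = 1/7.5 - 1/25 = 0.09333 cm^-1, so d_i1 = 10.714 cm.
The intermediate image is 10.714 cm to the right of lens 1, so d_o2 = L - d_i1 = 29.5 - 10.714 = 18.786 cm.
Lens 2: 1/d_i2 = 1/f_2 - 1/d_o2 = 1/11 - 1/(18.786) = 0.03768 cm^-1, so d_i2 = 26.541 cm.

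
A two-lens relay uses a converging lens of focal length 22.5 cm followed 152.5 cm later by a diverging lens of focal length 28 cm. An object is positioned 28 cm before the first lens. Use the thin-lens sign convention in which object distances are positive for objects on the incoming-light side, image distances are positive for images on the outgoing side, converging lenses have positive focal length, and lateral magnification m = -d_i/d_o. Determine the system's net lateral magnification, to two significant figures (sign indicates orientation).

Applying the thin-lens equation to the first lens, 1/22.5 = 1/28 + 1/d_i1, which gives d_i1 = 114.545 cm.
Its lateral magnification is m_1 = -d_i1/d_o1 = -(114.545)/28 = -4.0909.
The intermediate image is 114.545 cm to the right of lens 1, so d_o2 = L - d_i1 = 152.5 - 114.545 = 37.955 cm.
Applying the thin-lens equation again with f_2 = -28 cm and d_o2 = 37.955 cm gives d_i2 = -16.113 cm.
m_2 = -(-16.113)/(37.955) = 0.4245.
Total m = m_1 x m_2 = (-4.0909)(0.4245) = -1.7367.

-1.7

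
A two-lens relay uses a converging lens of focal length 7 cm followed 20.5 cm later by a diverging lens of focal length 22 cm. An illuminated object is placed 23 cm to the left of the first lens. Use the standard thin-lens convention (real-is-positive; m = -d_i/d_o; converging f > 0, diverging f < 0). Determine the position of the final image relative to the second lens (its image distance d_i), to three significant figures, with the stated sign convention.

-7.08 cm

First lens: d_i1 = 1/(1/7 - 1/23) = 10.062 cm.
The intermediate image is 10.062 cm to the right of lens 1, so d_o2 = L - d_i1 = 20.5 - 10.062 = 10.438 cm.
Second lens: d_i2 = 1/(1/(-22) - 1/(10.438)) = -7.079 cm.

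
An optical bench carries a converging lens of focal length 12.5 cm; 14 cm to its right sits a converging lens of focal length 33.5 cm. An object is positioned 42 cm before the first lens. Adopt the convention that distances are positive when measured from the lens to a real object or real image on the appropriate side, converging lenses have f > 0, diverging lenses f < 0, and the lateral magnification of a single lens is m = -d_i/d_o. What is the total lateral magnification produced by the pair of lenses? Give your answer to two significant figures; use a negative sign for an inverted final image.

Applying the thin-lens equation to the first lens, 1/12.5 = 1/42 + 1/d_i1, which gives d_i1 = 17.797 cm.
Its lateral magnification is m_1 = -d_i1/d_o1 = -(17.797)/42 = -0.4237.
Since 17.797 cm > 14 cm, the first image lies past the second lens and serves as a virtual object: d_o2 = L - d_i1 = -3.797 cm.
Applying the thin-lens equation again with f_2 = 33.5 cm and d_o2 = -3.797 cm gives d_i2 = 3.410 cm.
m_2 = -(3.410)/(-3.797) = 0.8982.
The system's lateral magnification is m_1 m_2 = (-0.4237)(0.8982) = -0.3806.

-0.38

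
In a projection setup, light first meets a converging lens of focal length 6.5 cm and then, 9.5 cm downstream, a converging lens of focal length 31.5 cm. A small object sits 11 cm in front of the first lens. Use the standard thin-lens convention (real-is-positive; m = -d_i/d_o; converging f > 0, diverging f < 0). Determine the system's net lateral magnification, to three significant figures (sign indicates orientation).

Lens 1: 1/d_i1 = 1/f_1 - 1/d_o1 = 1/6.5 - 1/11 = 0.06294 cm^-1, so d_i1 = 15.889 cm.
m_1 = -(15.889)/11 = -1.4444.
This image would form 15.889 cm past lens 1, i.e. 6.389 cm beyond lens 2, so it is a virtual object for lens 2: d_o2 = 9.5 - 15.889 = -6.389 cm.
Lens 2: 1/d_i2 = 1/f_2 - 1/d_o2 = 1/31.5 - 1/(-6.389) = 0.18827 cm^-1, so d_i2 = 5.312 cm.
m_2 = -(5.312)/(-6.389) = 0.8314.
The system's lateral magnification is m_1 m_2 = (-1.4444)(0.8314) = -1.2009.

-1.20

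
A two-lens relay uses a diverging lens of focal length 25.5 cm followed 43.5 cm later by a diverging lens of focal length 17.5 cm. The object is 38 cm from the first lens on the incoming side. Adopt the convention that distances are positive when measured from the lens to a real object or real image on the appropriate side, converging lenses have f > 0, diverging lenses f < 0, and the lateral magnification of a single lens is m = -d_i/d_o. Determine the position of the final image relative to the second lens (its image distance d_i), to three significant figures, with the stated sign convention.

Applying the thin-lens equation to the first lens, 1/(-25.5) = 1/38 + 1/d_i1, which gives d_i1 = -15.260 cm.
The intermediate image is virtual, 15.260 cm to the left of lens 1, so d_o2 = L - d_i1 = 43.5 - (-15.260) = 58.760 cm.
Applying the thin-lens equation again with f_2 = -17.5 cm and d_o2 = 58.760 cm gives d_i2 = -13.484 cm.

-13.5 cm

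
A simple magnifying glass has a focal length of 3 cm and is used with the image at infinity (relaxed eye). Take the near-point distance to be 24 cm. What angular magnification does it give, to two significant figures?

M = D/f = 24/3 = 8.000.

8.0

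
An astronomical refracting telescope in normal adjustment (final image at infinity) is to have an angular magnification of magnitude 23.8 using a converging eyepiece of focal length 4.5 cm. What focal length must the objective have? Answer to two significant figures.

110 cm

|M| = f_obj/|f_eye|, so f_obj = |M| x |f_eye| = 23.8 x 4.5 = 107.100 cm.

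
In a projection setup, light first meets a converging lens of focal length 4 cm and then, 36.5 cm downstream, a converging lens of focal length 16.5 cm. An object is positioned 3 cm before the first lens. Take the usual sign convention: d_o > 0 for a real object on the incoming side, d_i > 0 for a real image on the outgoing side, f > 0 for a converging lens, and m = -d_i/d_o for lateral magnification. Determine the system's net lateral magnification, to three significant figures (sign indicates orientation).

-2.06

Lens 1: 1/d_i1 = 1/f_1 - 1/d_o1 = 1/4 - 1/3 = -0.08333 cm^-1, so d_i1 = -12.000 cm.
m_1 = -(-12.000)/3 = 4.0000.
With d_i1 < 0 the first image is virtual and lies on the object side; the object distance for lens 2 is d_o2 = 36.5 - (-12.000) = 48.500 cm.
Lens 2: 1/d_i2 = 1/f_2 - 1/d_o2 = 1/16.5 - 1/(48.500) = 0.03999 cm^-1, so d_i2 = 25.008 cm.
m_2 = -(25.008)/(48.500) = -0.5156.
Overall magnification: m = m_1 m_2 = -2.0625.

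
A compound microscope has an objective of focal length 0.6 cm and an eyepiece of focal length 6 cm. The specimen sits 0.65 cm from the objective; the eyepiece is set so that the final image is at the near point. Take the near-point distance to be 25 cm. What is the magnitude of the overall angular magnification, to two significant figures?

62

Objective: 1/d_i = 1/f_obj - 1/d_o = 1/0.6 - 1/0.65 = 0.12821 cm^-1, so d_i = 7.800 cm.
m_obj = -d_i/d_o = -7.800/0.65 = -12.000.
Eyepiece angular magnification (image at near point): M_eye = 1 + D/f_e = 1 + 25/6 = 5.167.
Overall M = m_obj x M_eye = (-12.000)(5.167) = -62.00.
|M| = 62.00.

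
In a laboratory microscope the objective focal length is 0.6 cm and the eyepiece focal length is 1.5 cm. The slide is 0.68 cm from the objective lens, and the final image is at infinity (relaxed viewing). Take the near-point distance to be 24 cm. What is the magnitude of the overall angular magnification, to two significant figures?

120

Objective: 1/d_i = 1/f_obj - 1/d_o = 1/0.6 - 1/0.68 = 0.19608 cm^-1, so d_i = 5.100 cm.
m_obj = -d_i/d_o = -5.100/0.68 = -7.500.
Eyepiece angular magnification (image at infinity): M_eye = D/f_e = 24/1.5 = 16.000.
Overall M = m_obj x M_eye = (-7.500)(16.000) = -120.00.
|M| = 120.00.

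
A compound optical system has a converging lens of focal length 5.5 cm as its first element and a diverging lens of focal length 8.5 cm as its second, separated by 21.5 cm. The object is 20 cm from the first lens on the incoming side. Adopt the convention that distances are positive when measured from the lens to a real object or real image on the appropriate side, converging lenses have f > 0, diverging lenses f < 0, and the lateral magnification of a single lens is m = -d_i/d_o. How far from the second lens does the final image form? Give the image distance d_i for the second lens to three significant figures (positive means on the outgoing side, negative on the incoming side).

Lens 1: 1/d_i1 = 1/f_1 - 1/d_o1 = 1/5.5 - 1/20 = 0.13182 cm^-1, so d_i1 = 7.586 cm.
That image sits 13.914 cm in front of the second lens, so d_o2 = 13.914 cm.
Lens 2: 1/d_i2 = 1/f_2 - 1/d_o2 = 1/(-8.5) - 1/(13.914) = -0.18952 cm^-1, so d_i2 = -5.277 cm.

-5.28 cm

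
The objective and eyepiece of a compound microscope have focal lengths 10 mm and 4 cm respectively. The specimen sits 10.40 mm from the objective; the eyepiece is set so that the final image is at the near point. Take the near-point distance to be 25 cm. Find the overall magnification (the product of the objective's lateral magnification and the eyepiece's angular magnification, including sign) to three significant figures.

-181

Convert to cm: f_obj = 10 mm = 1 cm; d_o = 10.40 mm = 1.04 cm.
Objective: 1/d_i = 1/f_obj - 1/d_o = 1/1 - 1/1.04 = 0.03846 cm^-1, so d_i = 26.000 cm.
m_obj = -d_i/d_o = -26.000/1.04 = -25.000.
Eyepiece angular magnification (image at near point): M_eye = 1 + D/f_e = 1 + 25/4 = 7.250.
Overall M = m_obj x M_eye = (-25.000)(7.250) = -181.25.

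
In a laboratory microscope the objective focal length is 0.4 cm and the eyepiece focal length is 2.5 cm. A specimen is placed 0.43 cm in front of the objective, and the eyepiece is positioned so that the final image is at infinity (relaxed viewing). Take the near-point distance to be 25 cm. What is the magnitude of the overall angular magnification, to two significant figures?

130

Objective: 1/d_i = 1/f_obj - 1/d_o = 1/0.4 - 1/0.43 = 0.17442 cm^-1, so d_i = 5.733 cm.
m_obj = -d_i/d_o = -5.733/0.43 = -13.333.
Eyepiece angular magnification (image at infinity): M_eye = D/f_e = 25/2.5 = 10.000.
Overall M = m_obj x M_eye = (-13.333)(10.000) = -133.33.
|M| = 133.33.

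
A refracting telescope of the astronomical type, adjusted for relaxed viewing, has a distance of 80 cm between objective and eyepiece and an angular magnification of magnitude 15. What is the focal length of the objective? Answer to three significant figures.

75.0 cm

In normal adjustment the tube length equals f_obj + f_eye and |M| = f_obj/f_eye.
So f_obj = 15 f_eye and 15 f_eye + f_eye = 80 cm, giving f_eye = 80/16 = 5.000 cm and f_obj = 75.000 cm.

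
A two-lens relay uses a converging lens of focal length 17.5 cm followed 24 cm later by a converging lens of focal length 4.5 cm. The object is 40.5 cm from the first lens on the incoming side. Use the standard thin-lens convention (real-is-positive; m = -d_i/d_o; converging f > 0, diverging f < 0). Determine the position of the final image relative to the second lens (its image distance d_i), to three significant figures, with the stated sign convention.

2.71 cm

First lens: d_i1 = 1/(1/17.5 - 1/40.5) = 30.815 cm.
This image would form 30.815 cm past lens 1, i.e. 6.815 cm beyond lens 2, so it is a virtual object for lens 2: d_o2 = 24 - 30.815 = -6.815 cm.
Second lens: d_i2 = 1/(1/4.5 - 1/(-6.815)) = 2.710 cm.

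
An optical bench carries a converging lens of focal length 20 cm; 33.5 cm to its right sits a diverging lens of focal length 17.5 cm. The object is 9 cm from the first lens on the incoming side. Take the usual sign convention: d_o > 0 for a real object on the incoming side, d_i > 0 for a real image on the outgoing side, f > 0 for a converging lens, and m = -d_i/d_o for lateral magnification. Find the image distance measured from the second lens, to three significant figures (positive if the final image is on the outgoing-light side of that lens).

-13.0 cm

First lens: d_i1 = 1/(1/20 - 1/9) = -16.364 cm.
The intermediate image is virtual, 16.364 cm to the left of lens 1, so d_o2 = L - d_i1 = 33.5 - (-16.364) = 49.864 cm.
Second lens: d_i2 = 1/(1/(-17.5) - 1/(49.864)) = -12.954 cm.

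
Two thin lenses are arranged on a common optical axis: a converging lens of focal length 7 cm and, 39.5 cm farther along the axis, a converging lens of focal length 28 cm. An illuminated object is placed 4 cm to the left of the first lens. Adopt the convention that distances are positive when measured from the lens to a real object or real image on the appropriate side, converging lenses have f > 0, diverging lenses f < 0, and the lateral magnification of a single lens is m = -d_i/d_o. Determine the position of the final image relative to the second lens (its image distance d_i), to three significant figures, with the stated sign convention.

Lens 1: 1/d_i1 = 1/f_1 - 1/d_o1 = 1/7 - 1/4 = -0.10714 cm^-1, so d_i1 = -9.333 cm.
The intermediate image is virtual, 9.333 cm to the left of lens 1, so d_o2 = L - d_i1 = 39.5 - (-9.333) = 48.833 cm.
Lens 2: 1/d_i2 = 1/f_2 - 1/d_o2 = 1/28 - 1/(48.833) = 0.01524 cm^-1, so d_i2 = 65.632 cm.

65.6 cm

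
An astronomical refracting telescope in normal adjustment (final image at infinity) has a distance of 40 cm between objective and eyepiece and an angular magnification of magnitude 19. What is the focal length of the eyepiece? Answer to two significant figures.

In normal adjustment the tube length equals f_obj + f_eye and |M| = f_obj/f_eye.
So f_obj = 19 f_eye and 19 f_eye + f_eye = 40 cm, giving f_eye = 40/20 = 2.000 cm and f_obj = 38.000 cm.

2.0 cm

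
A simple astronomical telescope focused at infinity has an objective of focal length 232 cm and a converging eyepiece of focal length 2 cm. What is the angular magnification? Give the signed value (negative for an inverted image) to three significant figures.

-116

M = -f_obj/f_eye = -232/(2) = -116.000.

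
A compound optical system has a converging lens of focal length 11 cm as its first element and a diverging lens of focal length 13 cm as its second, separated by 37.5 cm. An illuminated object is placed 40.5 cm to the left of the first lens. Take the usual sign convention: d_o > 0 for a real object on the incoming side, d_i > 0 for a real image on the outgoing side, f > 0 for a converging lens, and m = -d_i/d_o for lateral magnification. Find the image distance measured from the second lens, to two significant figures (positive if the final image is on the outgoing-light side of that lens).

-8.2 cm

Lens 1: 1/d_i1 = 1/f_1 - 1/d_o1 = 1/11 - 1/40.5 = 0.06622 cm^-1, so d_i1 = 15.102 cm.
Object distance for lens 2: d_o2 = 37.5 - 15.102 = 22.398 cm.
Lens 2: 1/d_i2 = 1/f_2 - 1/d_o2 = 1/(-13) - 1/(22.398) = -0.12157 cm^-1, so d_i2 = -8.226 cm.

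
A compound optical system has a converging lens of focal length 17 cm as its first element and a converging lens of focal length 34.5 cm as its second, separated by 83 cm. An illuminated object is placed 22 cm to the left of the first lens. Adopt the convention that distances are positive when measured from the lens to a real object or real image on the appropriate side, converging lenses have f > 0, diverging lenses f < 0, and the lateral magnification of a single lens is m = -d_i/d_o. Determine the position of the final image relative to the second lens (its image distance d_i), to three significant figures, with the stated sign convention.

Applying the thin-lens equation to the first lens, 1/17 = 1/22 + 1/d_i1, which gives d_i1 = 74.800 cm.
That image sits 8.200 cm in front of the second lens, so d_o2 = 8.200 cm.
Applying the thin-lens equation again with f_2 = 34.5 cm and d_o2 = 8.200 cm gives d_i2 = -10.757 cm.

-10.8 cm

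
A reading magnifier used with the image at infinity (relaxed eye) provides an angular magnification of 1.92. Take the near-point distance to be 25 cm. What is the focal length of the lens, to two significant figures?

For the image at infinity, M = D/f.
f = D/M = 25/1.92 = 13.021 cm.

13 cm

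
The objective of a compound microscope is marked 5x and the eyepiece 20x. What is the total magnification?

The overall magnification of a compound microscope is the product of the objective and eyepiece magnifications:
M = M_obj x M_eye = 5 x 20 = 100.

100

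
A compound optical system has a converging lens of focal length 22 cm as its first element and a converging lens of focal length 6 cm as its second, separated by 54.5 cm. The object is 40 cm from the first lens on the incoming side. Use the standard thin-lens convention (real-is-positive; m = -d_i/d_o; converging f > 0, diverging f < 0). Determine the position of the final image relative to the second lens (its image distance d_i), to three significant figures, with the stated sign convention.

Applying the thin-lens equation to the first lens, 1/22 = 1/40 + 1/d_i1, which gives d_i1 = 48.889 cm.
Object distance for lens 2: d_o2 = 54.5 - 48.889 = 5.611 cm.
Applying the thin-lens equation again with f_2 = 6 cm and d_o2 = 5.611 cm gives d_i2 = -86.571 cm.

-86.6 cm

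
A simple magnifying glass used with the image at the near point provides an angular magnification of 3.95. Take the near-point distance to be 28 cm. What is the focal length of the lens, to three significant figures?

9.49 cm

For the image at the near point, M = 1 + D/f.
f = D/(M - 1) = 28/(3.95 - 1) = 9.492 cm.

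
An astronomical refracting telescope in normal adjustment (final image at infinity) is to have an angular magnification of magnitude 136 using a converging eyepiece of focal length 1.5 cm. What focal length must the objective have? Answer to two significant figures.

|M| = f_obj/|f_eye|, so f_obj = |M| x |f_eye| = 136.0 x 1.5 = 204.000 cm.

200 cm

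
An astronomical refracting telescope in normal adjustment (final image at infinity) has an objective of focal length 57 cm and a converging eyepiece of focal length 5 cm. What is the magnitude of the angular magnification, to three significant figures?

11.4

|M| = f_obj/|f_eye| = 57/5 = 11.400.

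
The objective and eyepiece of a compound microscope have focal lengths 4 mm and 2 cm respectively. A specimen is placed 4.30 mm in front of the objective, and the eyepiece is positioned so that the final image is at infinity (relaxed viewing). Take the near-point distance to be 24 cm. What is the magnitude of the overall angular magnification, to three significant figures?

160

Convert to cm: f_obj = 4 mm = 0.4 cm; d_o = 4.30 mm = 0.43 cm.
Objective: 1/d_i = 1/f_obj - 1/d_o = 1/0.4 - 1/0.43 = 0.17442 cm^-1, so d_i = 5.733 cm.
m_obj = -d_i/d_o = -5.733/0.43 = -13.333.
Eyepiece angular magnification (image at infinity): M_eye = D/f_e = 24/2 = 12.000.
Overall M = m_obj x M_eye = (-13.333)(12.000) = -160.00.
|M| = 160.00.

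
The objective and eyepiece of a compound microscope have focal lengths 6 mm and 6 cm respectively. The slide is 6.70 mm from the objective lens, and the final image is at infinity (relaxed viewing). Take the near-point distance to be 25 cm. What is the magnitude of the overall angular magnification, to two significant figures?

36

Convert to cm: f_obj = 6 mm = 0.6 cm; d_o = 6.70 mm = 0.67 cm.
Objective: 1/d_i = 1/f_obj - 1/d_o = 1/0.6 - 1/0.67 = 0.17413 cm^-1, so d_i = 5.743 cm.
m_obj = -d_i/d_o = -5.743/0.67 = -8.571.
Eyepiece angular magnification (image at infinity): M_eye = D/f_e = 25/6 = 4.167.
Overall M = m_obj x M_eye = (-8.571)(4.167) = -35.71.
|M| = 35.71.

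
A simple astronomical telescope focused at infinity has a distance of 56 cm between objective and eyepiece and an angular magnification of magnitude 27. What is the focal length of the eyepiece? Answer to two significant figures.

2.0 cm

In normal adjustment the tube length equals f_obj + f_eye and |M| = f_obj/f_eye.
So f_obj = 27 f_eye and 27 f_eye + f_eye = 56 cm, giving f_eye = 56/28 = 2.000 cm and f_obj = 54.000 cm.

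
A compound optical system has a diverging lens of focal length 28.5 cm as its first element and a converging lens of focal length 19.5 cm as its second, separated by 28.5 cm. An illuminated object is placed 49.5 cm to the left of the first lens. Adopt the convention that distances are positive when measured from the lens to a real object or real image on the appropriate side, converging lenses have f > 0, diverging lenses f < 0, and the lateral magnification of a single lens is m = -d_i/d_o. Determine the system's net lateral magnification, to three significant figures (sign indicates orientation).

-0.263

Applying the thin-lens equation to the first lens, 1/(-28.5) = 1/49.5 + 1/d_i1, which gives d_i1 = -18.087 cm.
Its lateral magnification is m_1 = -d_i1/d_o1 = -(-18.087)/49.5 = 0.3654.
The intermediate image is virtual, 18.087 cm to the left of lens 1, so d_o2 = L - d_i1 = 28.5 - (-18.087) = 46.587 cm.
Applying the thin-lens equation again with f_2 = 19.5 cm and d_o2 = 46.587 cm gives d_i2 = 33.538 cm.
m_2 = -(33.538)/(46.587) = -0.7199.
The system's lateral magnification is m_1 m_2 = (0.3654)(-0.7199) = -0.2630.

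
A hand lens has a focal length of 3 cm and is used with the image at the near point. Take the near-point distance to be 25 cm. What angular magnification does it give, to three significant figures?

M = 1 + D/f = 1 + 25/3 = 9.333.

9.33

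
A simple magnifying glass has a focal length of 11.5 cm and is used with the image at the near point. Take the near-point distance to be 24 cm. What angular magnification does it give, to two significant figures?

M = 1 + D/f = 1 + 24/11.5 = 3.087.

3.1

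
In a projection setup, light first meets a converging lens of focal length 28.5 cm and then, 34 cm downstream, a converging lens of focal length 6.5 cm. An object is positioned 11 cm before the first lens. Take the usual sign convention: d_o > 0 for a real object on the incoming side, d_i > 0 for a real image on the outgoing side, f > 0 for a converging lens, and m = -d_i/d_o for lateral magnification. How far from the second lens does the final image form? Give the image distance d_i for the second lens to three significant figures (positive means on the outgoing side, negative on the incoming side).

7.43 cm

First lens: d_i1 = 1/(1/28.5 - 1/11) = -17.914 cm.
With d_i1 < 0 the first image is virtual and lies on the object side; the object distance for lens 2 is d_o2 = 34 - (-17.914) = 51.914 cm.
Second lens: d_i2 = 1/(1/6.5 - 1/(51.914)) = 7.430 cm.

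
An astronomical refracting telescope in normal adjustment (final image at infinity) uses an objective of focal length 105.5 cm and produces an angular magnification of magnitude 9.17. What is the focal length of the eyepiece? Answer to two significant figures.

|M| = f_obj/f_eye, so f_eye = f_obj/|M| = 105.5/9.17 = 11.505 cm.

12 cm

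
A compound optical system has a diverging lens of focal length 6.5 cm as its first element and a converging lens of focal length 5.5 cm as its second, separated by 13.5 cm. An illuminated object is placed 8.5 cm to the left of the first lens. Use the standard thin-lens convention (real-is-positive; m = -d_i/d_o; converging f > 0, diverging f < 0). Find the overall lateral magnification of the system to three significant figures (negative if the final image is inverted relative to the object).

-0.204

First lens: d_i1 = 1/(1/(-6.5) - 1/8.5) = -3.683 cm.
m_1 = -(-3.683)/8.5 = 0.4333.
The intermediate image is virtual, 3.683 cm to the left of lens 1, so d_o2 = L - d_i1 = 13.5 - (-3.683) = 17.183 cm.
Second lens: d_i2 = 1/(1/5.5 - 1/(17.183)) = 8.089 cm.
m_2 = -(8.089)/(17.183) = -0.4708.
Overall magnification: m = m_1 m_2 = -0.2040.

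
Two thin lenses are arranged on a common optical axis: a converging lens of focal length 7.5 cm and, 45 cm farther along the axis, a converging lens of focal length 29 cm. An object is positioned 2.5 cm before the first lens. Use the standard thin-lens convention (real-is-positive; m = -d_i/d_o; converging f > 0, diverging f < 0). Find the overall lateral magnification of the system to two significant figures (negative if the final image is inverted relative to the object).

Lens 1: 1/d_i1 = 1/f_1 - 1/d_o1 = 1/7.5 - 1/2.5 = -0.26667 cm^-1, so d_i1 = -3.750 cm.
m_1 = -(-3.750)/2.5 = 1.5000.
With d_i1 < 0 the first image is virtual and lies on the object side; the object distance for lens 2 is d_o2 = 45 - (-3.750) = 48.750 cm.
Lens 2: 1/d_i2 = 1/f_2 - 1/d_o2 = 1/29 - 1/(48.750) = 0.01397 cm^-1, so d_i2 = 71.582 cm.
m_2 = -(71.582)/(48.750) = -1.4684.
The system's lateral magnification is m_1 m_2 = (1.5000)(-1.4684) = -2.2025.

-2.2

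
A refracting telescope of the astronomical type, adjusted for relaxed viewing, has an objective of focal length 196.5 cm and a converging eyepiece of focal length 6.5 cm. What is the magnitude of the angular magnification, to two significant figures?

30

|M| = f_obj/|f_eye| = 196.5/6.5 = 30.231.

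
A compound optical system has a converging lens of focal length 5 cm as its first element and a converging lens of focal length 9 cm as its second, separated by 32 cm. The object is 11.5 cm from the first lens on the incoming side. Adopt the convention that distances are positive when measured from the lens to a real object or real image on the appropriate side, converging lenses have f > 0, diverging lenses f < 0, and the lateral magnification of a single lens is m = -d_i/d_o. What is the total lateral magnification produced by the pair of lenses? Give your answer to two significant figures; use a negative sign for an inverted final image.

First lens: d_i1 = 1/(1/5 - 1/11.5) = 8.846 cm.
m_1 = -(8.846)/11.5 = -0.7692.
Object distance for lens 2: d_o2 = 32 - 8.846 = 23.154 cm.
Second lens: d_i2 = 1/(1/9 - 1/(23.154)) = 14.723 cm.
m_2 = -(14.723)/(23.154) = -0.6359.
Total m = m_1 x m_2 = (-0.7692)(-0.6359) = 0.4891.

0.49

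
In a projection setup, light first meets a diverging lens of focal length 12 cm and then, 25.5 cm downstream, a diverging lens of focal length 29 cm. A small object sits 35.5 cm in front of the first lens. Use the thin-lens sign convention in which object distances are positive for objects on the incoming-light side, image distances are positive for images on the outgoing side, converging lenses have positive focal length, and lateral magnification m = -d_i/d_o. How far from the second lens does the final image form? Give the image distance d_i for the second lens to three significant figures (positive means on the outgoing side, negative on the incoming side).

Applying the thin-lens equation to the first lens, 1/(-12) = 1/35.5 + 1/d_i1, which gives d_i1 = -8.968 cm.
The intermediate image is virtual, 8.968 cm to the left of lens 1, so d_o2 = L - d_i1 = 25.5 - (-8.968) = 34.468 cm.
Applying the thin-lens equation again with f_2 = -29 cm and d_o2 = 34.468 cm gives d_i2 = -15.749 cm.

-15.7 cm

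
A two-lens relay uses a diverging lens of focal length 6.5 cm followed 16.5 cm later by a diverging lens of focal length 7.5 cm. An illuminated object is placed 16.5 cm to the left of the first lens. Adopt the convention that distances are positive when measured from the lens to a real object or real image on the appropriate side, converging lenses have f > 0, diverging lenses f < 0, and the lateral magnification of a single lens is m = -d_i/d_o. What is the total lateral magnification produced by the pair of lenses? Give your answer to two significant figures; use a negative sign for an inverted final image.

Applying the thin-lens equation to the first lens, 1/(-6.5) = 1/16.5 + 1/d_i1, which gives d_i1 = -4.663 cm.
Its lateral magnification is m_1 = -d_i1/d_o1 = -(-4.663)/16.5 = 0.2826.
The intermediate image is virtual, 4.663 cm to the left of lens 1, so d_o2 = L - d_i1 = 16.5 - (-4.663) = 21.163 cm.
Applying the thin-lens equation again with f_2 = -7.5 cm and d_o2 = 21.163 cm gives d_i2 = -5.538 cm.
m_2 = -(-5.538)/(21.163) = 0.2617.
Overall magnification: m = m_1 m_2 = 0.0739.

0.074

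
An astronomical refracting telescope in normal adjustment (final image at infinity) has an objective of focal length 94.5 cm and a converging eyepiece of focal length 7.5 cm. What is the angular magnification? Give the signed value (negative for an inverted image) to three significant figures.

M = -f_obj/f_eye = -94.5/(7.5) = -12.600.

-12.6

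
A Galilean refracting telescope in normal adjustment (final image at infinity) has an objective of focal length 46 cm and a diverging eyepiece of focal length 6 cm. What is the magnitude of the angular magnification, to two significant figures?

|M| = f_obj/|f_eye| = 46/6 = 7.667.

7.7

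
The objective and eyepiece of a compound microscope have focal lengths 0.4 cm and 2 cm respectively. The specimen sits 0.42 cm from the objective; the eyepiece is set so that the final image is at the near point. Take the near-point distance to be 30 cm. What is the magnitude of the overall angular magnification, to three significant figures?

Objective: 1/d_i = 1/f_obj - 1/d_o = 1/0.4 - 1/0.42 = 0.11905 cm^-1, so d_i = 8.400 cm.
m_obj = -d_i/d_o = -8.400/0.42 = -20.000.
Eyepiece angular magnification (image at near point): M_eye = 1 + D/f_e = 1 + 30/2 = 16.000.
Overall M = m_obj x M_eye = (-20.000)(16.000) = -320.00.
|M| = 320.00.

320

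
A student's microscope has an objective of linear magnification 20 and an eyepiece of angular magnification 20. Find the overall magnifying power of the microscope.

The overall magnification of a compound microscope is the product of the objective and eyepiece magnifications:
M = M_obj x M_eye = 20 x 20 = 400.

400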